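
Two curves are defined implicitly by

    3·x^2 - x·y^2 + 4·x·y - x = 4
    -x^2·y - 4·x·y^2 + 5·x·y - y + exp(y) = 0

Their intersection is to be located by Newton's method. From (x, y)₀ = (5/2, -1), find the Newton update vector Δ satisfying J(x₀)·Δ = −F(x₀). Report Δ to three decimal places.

At (5/2, -1): F = (-0.250, -14.88212).
Jacobian J = [[6·x - y^2 + 4·y - 1, -2·x·y + 4·x], [-2·x·y - 4·y^2 + 5·y, -x^2 - 8·x·y + 5·x + exp(y) - 1]].
At the point, J = [[9.000, 15.000], [-4.000, 25.61788]] (det J = 290.56091).
Solving J·Δ = −F gives Δ = (-0.746, 0.464).

(-0.746, 0.464)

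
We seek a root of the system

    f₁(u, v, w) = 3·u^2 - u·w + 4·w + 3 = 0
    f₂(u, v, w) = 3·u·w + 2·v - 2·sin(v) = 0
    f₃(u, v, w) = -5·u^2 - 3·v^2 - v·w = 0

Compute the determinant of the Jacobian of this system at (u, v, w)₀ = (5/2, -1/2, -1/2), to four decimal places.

J = [[6·u - w, 0, -u + 4], [3·w, -2·cos(v) + 2, 3·u], [-10·u, -6·v - w, -v]].
At the point, J = [[15.5000, 0.0000, 1.5000], [-1.5000, 0.244835, 7.5000], [-25.0000, 3.5000, 0.5000]].
det J = -403.6712.

-403.6712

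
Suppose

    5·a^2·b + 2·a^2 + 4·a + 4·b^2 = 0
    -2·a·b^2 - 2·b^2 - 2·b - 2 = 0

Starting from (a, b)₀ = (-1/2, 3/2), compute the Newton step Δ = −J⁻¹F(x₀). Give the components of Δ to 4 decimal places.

(-0.5646, -0.9419)

At (-1/2, 3/2): F = (9.3750, -7.2500).
Jacobian J = [[10·a·b + 4·a + 4, 5·a^2 + 8·b], [-2·b^2, -4·a·b - 4·b - 2]].
At the point, J = [[-5.5000, 13.2500], [-4.5000, -5.0000]] (det J = 87.1250).
Solving J·Δ = −F gives Δ = (-0.5646, -0.9419).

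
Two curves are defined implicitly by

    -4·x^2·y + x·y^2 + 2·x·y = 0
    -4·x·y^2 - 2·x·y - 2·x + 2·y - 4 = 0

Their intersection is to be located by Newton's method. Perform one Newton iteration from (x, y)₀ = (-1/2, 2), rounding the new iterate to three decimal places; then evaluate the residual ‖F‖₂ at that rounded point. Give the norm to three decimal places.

At (-1/2, 2): F = (-6.000, 11.000).
Jacobian J = [[-8·x·y + y^2 + 2·y, -4·x^2 + 2·x·y + 2·x], [-4·y^2 - 2·y - 2, -8·x·y - 2·x + 2]].
At the point, J = [[16.000, -4.000], [-22.000, 11.000]] (det J = 88.000).
Solving J·Δ = −F gives Δ = (0.250, -0.500).
Then the next iterate is (x, y)₁ = (-0.250, 1.500).
Re-evaluating at (-0.250, 1.500): F = (-1.68750, 2.500), so ‖F‖₂ = 3.016.

3.016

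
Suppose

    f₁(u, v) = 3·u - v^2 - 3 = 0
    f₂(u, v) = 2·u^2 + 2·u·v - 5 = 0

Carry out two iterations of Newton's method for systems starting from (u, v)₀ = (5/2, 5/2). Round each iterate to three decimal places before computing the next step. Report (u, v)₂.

At (5/2, 5/2): F = (-1.750, 20.000).
Jacobian J = [[3, -2·v], [4·u + 2·v, 2·u]].
At the point, J = [[3.000, -5.000], [15.000, 5.000]] (det J = 90.000).
Solving J·Δ = −F gives Δ = (-1.014, -0.958).
Then the next iterate is (u, v)₁ = (1.486, 1.542).
Round to (1.486, 1.542) and repeat: F = (-0.91976, 3.99922), J = [[3.000, -3.084], [9.028, 2.972]].
Δ = (-0.261, -0.552), so (u, v)₂ = (1.225, 0.990).

(1.225, 0.990)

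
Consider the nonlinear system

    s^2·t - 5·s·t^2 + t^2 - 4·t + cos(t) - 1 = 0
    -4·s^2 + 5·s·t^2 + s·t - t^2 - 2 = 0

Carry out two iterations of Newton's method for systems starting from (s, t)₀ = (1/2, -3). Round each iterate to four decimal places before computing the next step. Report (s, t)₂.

(0.6093, -1.4482)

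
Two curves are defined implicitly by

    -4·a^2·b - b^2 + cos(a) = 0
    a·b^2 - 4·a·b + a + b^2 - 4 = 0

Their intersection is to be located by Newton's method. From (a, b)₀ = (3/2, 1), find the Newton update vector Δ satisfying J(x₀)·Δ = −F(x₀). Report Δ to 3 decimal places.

(-6.228, 6.457)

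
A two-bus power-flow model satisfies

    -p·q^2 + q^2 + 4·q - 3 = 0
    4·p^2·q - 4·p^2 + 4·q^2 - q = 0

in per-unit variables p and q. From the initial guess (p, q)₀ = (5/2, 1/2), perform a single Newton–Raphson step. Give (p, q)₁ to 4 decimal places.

At (5/2, 1/2): F = (-1.3750, -12.0000).
Jacobian J = [[-q^2, -2·p·q + 2·q + 4], [8·p·q - 8·p, 4·p^2 + 8·q - 1]].
At the point, J = [[-0.2500, 2.5000], [-10.0000, 28.0000]] (det J = 18.0000).
Solving J·Δ = −F gives Δ = (0.4722, 0.5972).
Then the next iterate is (p, q)₁ = (2.9722, 1.0972).

(2.9722, 1.0972)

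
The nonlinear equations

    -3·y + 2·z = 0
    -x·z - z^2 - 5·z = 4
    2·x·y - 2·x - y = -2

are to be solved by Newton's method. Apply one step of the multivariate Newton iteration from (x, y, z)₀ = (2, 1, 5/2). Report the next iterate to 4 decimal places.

(-1.9000, 0.6667, 1.0000)

At (2, 1, 5/2): F = (2.0000, -27.7500, 1.0000).
Jacobian J = [[0, -3, 2], [-z, 0, -x - 2·z - 5], [2·y - 2, 2·x - 1, 0]].
At the point, J = [[0.0000, -3.0000, 2.0000], [-2.5000, 0.0000, -12.0000], [0.0000, 3.0000, 0.0000]] (det J = -15.0000).
Solving J·Δ = −F gives Δ = (-3.9000, -0.3333, -1.5000).
Then the next iterate is (x, y, z)₁ = (-1.9000, 0.6667, 1.0000).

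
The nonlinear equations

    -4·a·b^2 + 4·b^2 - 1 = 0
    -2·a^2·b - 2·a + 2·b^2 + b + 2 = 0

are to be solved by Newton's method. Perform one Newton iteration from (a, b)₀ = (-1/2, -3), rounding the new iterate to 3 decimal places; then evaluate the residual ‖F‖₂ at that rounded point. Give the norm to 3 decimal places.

At (-1/2, -3): F = (53.000, 19.500).
Jacobian J = [[-4·b^2, -8·a·b + 8·b], [-4·a·b - 2, -2·a^2 + 4·b + 1]].
At the point, J = [[-36.000, -36.000], [-8.000, -11.500]] (det J = 126.000).
Solving J·Δ = −F gives Δ = (-0.734, 2.206).
Then the next iterate is (a, b)₁ = (-1.234, -0.794).
Re-evaluating at (-1.234, -0.794): F = (4.63358, 7.35301), so ‖F‖₂ = 8.691.

8.691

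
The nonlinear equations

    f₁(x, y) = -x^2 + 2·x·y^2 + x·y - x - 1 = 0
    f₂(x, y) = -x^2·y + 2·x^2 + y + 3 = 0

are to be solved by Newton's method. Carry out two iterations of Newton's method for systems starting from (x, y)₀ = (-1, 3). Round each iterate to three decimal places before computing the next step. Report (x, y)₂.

At (-1, 3): F = (-22.000, 5.000).
Jacobian J = [[-2·x + 2·y^2 + y - 1, 4·x·y + x], [-2·x·y + 4·x, -x^2 + 1]].
At the point, J = [[22.000, -13.000], [2.000, 0.000]] (det J = 26.000).
Solving J·Δ = −F gives Δ = (-2.500, -5.923).
Then the next iterate is (x, y)₁ = (-3.500, -2.923).
Round to (-3.500, -2.923) and repeat: F = (-59.32700, 60.38375), J = [[20.16486, 37.422], [-34.461, -11.250]].
Δ = (1.498, 0.778), so (x, y)₂ = (-2.002, -2.145).

(-2.002, -2.145)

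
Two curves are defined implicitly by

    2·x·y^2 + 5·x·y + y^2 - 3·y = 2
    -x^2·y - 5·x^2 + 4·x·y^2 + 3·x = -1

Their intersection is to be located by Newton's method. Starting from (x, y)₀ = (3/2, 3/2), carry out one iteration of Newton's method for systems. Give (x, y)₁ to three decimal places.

At (3/2, 3/2): F = (13.750, 4.375).
Jacobian J = [[2·y^2 + 5·y, 4·x·y + 5·x + 2·y - 3], [-2·x·y - 10·x + 4·y^2 + 3, -x^2 + 8·x·y]].
At the point, J = [[12.000, 16.500], [-7.500, 15.750]] (det J = 312.750).
Solving J·Δ = −F gives Δ = (-0.462, -0.498).
Then the next iterate is (x, y)₁ = (1.038, 1.002).

(1.038, 1.002)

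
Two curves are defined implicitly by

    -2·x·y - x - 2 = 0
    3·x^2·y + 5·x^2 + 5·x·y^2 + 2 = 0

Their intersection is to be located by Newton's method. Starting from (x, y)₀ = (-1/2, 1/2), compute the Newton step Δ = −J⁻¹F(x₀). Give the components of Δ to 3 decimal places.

(0.143, 1.286)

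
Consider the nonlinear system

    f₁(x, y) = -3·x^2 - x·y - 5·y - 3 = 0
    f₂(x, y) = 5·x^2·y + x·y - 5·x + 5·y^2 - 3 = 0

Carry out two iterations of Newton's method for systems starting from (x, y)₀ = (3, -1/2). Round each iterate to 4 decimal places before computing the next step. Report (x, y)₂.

(0.3235, -0.0018)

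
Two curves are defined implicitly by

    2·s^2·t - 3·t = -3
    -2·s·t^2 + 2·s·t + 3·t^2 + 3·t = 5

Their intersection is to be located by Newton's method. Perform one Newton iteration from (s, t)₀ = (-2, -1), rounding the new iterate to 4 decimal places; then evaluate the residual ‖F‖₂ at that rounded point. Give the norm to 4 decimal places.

At (-2, -1): F = (-2.0000, 3.0000).
Jacobian J = [[4·s·t, 2·s^2 - 3], [-2·t^2 + 2·t, -4·s·t + 2·s + 6·t + 3]].
At the point, J = [[8.0000, 5.0000], [-4.0000, -15.0000]] (det J = -100.0000).
Solving J·Δ = −F gives Δ = (0.1500, 0.1600).
Then the next iterate is (s, t)₁ = (-1.8500, -0.8400).
Re-evaluating at (-1.8500, -0.8400): F = (-0.2298, 0.315520), so ‖F‖₂ = 0.3903.

0.3903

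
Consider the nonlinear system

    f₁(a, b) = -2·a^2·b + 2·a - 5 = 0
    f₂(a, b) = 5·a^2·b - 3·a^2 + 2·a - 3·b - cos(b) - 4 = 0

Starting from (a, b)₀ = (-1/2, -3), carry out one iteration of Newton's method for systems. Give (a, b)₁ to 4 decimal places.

(-0.9985, -8.0124)

At (-1/2, -3): F = (-4.5000, 0.489992).
Jacobian J = [[-4·a·b + 2, -2·a^2], [10·a·b - 6·a + 2, 5·a^2 + sin(b) - 3]].
At the point, J = [[-4.0000, -0.5000], [20.0000, -1.891120]] (det J = 17.564480).
Solving J·Δ = −F gives Δ = (-0.4985, -5.0124).
Then the next iterate is (a, b)₁ = (-0.9985, -8.0124).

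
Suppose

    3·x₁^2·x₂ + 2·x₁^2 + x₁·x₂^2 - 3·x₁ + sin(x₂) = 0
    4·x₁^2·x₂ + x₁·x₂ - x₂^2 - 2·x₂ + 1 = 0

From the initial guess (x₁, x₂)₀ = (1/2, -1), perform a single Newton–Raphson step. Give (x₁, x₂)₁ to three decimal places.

At (1/2, -1): F = (-2.09147, 0.500).
Jacobian J = [[6·x₁·x₂ + 4·x₁ + x₂^2 - 3, 3·x₁^2 + 2·x₁·x₂ + cos(x₂)], [8·x₁·x₂ + x₂, 4·x₁^2 + x₁ - 2·x₂ - 2]].
At the point, J = [[-3.000, 0.29030], [-5.000, 1.500]] (det J = -3.04849).
Solving J·Δ = −F gives Δ = (-1.077, -3.922).
Then the next iterate is (x₁, x₂)₁ = (-0.577, -4.922).

(-0.577, -4.922)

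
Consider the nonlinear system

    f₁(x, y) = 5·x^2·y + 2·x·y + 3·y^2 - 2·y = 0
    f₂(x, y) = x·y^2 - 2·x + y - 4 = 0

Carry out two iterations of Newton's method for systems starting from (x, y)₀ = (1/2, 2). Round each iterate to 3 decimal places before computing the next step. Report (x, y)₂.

(-1.361, 3.093)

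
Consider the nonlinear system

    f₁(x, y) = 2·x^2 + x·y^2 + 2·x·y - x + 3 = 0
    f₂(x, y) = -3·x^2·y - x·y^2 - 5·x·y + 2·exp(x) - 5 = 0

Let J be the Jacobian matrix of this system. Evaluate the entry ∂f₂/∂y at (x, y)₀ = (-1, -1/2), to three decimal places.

1.000

∂f₂/∂y = -3·x^2 - 2·x·y - 5·x.
At (-1, -1/2) this is 1.000.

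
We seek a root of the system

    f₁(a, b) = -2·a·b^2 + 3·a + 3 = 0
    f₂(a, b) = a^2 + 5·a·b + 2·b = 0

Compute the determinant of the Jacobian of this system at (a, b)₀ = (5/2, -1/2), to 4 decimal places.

23.7500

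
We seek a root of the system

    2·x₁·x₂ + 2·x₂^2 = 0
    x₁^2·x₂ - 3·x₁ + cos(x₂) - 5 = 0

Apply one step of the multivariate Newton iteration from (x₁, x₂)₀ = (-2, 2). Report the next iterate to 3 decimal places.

At (-2, 2): F = (0.000, 8.58385).
Jacobian J = [[2·x₂, 2·x₁ + 4·x₂], [2·x₁·x₂ - 3, x₁^2 - sin(x₂)]].
At the point, J = [[4.000, 4.000], [-11.000, 3.09070]] (det J = 56.36281).
Solving J·Δ = −F gives Δ = (0.609, -0.609).
Then the next iterate is (x₁, x₂)₁ = (-1.391, 1.391).

(-1.391, 1.391)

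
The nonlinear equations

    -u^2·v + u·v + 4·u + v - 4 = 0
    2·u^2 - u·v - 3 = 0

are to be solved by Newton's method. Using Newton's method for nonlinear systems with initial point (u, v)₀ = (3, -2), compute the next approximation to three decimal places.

At (3, -2): F = (18.000, 21.000).
Jacobian J = [[-2·u·v + v + 4, -u^2 + u + 1], [4·u - v, -u]].
At the point, J = [[14.000, -5.000], [14.000, -3.000]] (det J = 28.000).
Solving J·Δ = −F gives Δ = (-1.821, -1.500).
Then the next iterate is (u, v)₁ = (1.179, -3.500).

(1.179, -3.500)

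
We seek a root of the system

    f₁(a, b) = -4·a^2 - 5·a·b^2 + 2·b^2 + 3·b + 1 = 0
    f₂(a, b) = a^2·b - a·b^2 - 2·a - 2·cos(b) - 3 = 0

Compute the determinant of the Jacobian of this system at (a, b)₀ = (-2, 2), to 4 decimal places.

658.7256

J = [[-8·a - 5·b^2, -10·a·b + 4·b + 3], [2·a·b - b^2 - 2, a^2 - 2·a·b + 2·sin(b)]].
At the point, J = [[-4.0000, 51.0000], [-14.0000, 13.818595]].
det J = 658.7256.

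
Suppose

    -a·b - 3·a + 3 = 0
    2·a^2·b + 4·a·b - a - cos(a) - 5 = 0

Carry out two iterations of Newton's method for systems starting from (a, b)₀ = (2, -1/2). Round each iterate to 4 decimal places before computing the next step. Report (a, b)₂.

(0.6206, 1.3664)

At (2, -1/2): F = (-2.0000, -14.583853).
Jacobian J = [[-b - 3, -a], [4·a·b + 4·b + sin(a) - 1, 2·a^2 + 4·a]].
At the point, J = [[-2.5000, -2.0000], [-6.090703, 16.0000]] (det J = -52.181405).
Solving J·Δ = −F gives Δ = (-1.1722, 0.4653).
Then the next iterate is (a, b)₁ = (0.8278, -0.0347).
Round to (0.8278, -0.0347) and repeat: F = (0.545325, -6.666753), J = [[-2.9653, -0.8278], [-0.517254, 4.681706]].
Δ = (-0.2072, 1.4011), so (a, b)₂ = (0.6206, 1.3664).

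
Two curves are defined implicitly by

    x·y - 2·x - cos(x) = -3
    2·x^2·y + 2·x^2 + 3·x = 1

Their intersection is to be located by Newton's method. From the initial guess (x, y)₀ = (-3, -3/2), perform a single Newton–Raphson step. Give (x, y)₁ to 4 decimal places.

At (-3, -3/2): F = (14.489992, -19.0000).
Jacobian J = [[y + sin(x) - 2, x], [4·x·y + 4·x + 3, 2·x^2]].
At the point, J = [[-3.641120, -3.0000], [9.0000, 18.0000]] (det J = -38.540160).
Solving J·Δ = −F gives Δ = (5.2885, -1.5887).
Then the next iterate is (x, y)₁ = (2.2885, -3.0887).

(2.2885, -3.0887)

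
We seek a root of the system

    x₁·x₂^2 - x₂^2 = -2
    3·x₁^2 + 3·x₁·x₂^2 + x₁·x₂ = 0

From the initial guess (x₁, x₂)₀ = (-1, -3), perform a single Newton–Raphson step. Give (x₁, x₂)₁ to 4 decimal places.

(-1.3175, -1.4286)

At (-1, -3): F = (-16.0000, -21.0000).
Jacobian J = [[x₂^2, 2·x₁·x₂ - 2·x₂], [6·x₁ + 3·x₂^2 + x₂, 6·x₁·x₂ + x₁]].
At the point, J = [[9.0000, 12.0000], [18.0000, 17.0000]] (det J = -63.0000).
Solving J·Δ = −F gives Δ = (-0.3175, 1.5714).
Then the next iterate is (x₁, x₂)₁ = (-1.3175, -1.4286).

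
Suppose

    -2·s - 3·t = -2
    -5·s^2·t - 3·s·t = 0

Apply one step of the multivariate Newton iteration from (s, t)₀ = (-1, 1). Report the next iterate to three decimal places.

At (-1, 1): F = (1.000, -2.000).
Jacobian J = [[-2, -3], [-10·s·t - 3·t, -5·s^2 - 3·s]].
At the point, J = [[-2.000, -3.000], [7.000, -2.000]] (det J = 25.000).
Solving J·Δ = −F gives Δ = (0.320, 0.120).
Then the next iterate is (s, t)₁ = (-0.680, 1.120).

(-0.680, 1.120)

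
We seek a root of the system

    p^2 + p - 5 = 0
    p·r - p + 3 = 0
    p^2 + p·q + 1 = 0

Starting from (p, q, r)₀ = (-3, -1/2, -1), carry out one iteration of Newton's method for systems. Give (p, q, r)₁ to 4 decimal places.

At (-3, -1/2, -1): F = (1.0000, 9.0000, 11.5000).
Jacobian J = [[2·p + 1, 0, 0], [r - 1, 0, p], [2·p + q, p, 0]].
At the point, J = [[-5.0000, 0.0000, 0.0000], [-2.0000, 0.0000, -3.0000], [-6.5000, -3.0000, 0.0000]] (det J = 45.0000).
Solving J·Δ = −F gives Δ = (0.2000, 3.4000, 2.8667).
Then the next iterate is (p, q, r)₁ = (-2.8000, 2.9000, 1.8667).

(-2.8000, 2.9000, 1.8667)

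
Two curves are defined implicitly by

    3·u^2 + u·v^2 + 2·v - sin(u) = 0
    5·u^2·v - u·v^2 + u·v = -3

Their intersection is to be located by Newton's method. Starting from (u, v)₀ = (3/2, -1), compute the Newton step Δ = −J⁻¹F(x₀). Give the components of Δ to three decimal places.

(-0.513, 0.161)

At (3/2, -1): F = (5.25251, -11.250).
Jacobian J = [[6·u + v^2 - cos(u), 2·u·v + 2], [10·u·v - v^2 + v, 5·u^2 - 2·u·v + u]].
At the point, J = [[9.92926, -1.000], [-17.000, 15.750]] (det J = 139.38589).
Solving J·Δ = −F gives Δ = (-0.513, 0.161).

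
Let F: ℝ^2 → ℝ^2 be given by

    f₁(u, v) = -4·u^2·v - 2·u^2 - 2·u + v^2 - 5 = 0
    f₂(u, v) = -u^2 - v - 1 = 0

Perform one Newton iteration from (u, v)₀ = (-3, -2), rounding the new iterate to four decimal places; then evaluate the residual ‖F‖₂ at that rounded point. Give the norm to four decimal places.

15.8407

At (-3, -2): F = (59.0000, -8.0000).
Jacobian J = [[-8·u·v - 4·u - 2, -4·u^2 + 2·v], [-2·u, -1]].
At the point, J = [[-38.0000, -40.0000], [6.0000, -1.0000]] (det J = 278.0000).
Solving J·Δ = −F gives Δ = (1.3633, 0.1799).
Then the next iterate is (u, v)₁ = (-1.6367, -1.8201).
Re-evaluating at (-1.6367, -1.8201): F = (15.731230, -1.858687), so ‖F‖₂ = 15.8407.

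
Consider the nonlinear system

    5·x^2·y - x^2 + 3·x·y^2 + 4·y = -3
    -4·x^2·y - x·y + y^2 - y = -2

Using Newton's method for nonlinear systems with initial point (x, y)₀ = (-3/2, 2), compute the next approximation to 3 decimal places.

(-0.798, 2.988)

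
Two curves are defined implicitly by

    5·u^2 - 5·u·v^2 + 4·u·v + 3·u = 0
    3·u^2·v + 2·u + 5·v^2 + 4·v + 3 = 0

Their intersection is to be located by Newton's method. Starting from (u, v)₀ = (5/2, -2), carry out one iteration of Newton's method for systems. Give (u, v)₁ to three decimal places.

(1.926, -1.479)

At (5/2, -2): F = (-31.250, -17.500).
Jacobian J = [[10·u - 5·v^2 + 4·v + 3, -10·u·v + 4·u], [6·u·v + 2, 3·u^2 + 10·v + 4]].
At the point, J = [[0.000, 60.000], [-28.000, 2.750]] (det J = 1680.000).
Solving J·Δ = −F gives Δ = (-0.574, 0.521).
Then the next iterate is (u, v)₁ = (1.926, -1.479).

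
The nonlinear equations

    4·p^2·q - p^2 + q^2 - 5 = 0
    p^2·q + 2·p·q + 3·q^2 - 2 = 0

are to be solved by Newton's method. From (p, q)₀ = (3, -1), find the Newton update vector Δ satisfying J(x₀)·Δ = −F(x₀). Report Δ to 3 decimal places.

(-17.500, -14.000)

At (3, -1): F = (-49.000, -14.000).
Jacobian J = [[8·p·q - 2·p, 4·p^2 + 2·q], [2·p·q + 2·q, p^2 + 2·p + 6·q]].
At the point, J = [[-30.000, 34.000], [-8.000, 9.000]] (det J = 2.000).
Solving J·Δ = −F gives Δ = (-17.500, -14.000).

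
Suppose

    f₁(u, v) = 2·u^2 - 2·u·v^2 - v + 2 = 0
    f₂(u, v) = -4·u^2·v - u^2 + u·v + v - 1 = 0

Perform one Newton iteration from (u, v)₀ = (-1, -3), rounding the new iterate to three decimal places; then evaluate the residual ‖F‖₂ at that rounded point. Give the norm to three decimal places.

At (-1, -3): F = (25.000, 10.000).
Jacobian J = [[4·u - 2·v^2, -4·u·v - 1], [-8·u·v - 2·u + v, -4·u^2 + u + 1]].
At the point, J = [[-22.000, -13.000], [-25.000, -4.000]] (det J = -237.000).
Solving J·Δ = −F gives Δ = (0.127, 1.709).
Then the next iterate is (u, v)₁ = (-0.873, -1.291).
Re-evaluating at (-0.873, -1.291): F = (7.72528, 2.00955), so ‖F‖₂ = 7.982.

7.982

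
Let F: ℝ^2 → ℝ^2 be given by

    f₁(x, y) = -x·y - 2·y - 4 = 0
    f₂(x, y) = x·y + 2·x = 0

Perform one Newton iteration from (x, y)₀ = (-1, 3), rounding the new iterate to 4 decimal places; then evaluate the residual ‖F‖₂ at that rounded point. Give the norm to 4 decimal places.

2.2097

At (-1, 3): F = (-7.0000, -5.0000).
Jacobian J = [[-y, -x - 2], [y + 2, x]].
At the point, J = [[-3.0000, -1.0000], [5.0000, -1.0000]] (det J = 8.0000).
Solving J·Δ = −F gives Δ = (-0.2500, -6.2500).
Then the next iterate is (x, y)₁ = (-1.2500, -3.2500).
Re-evaluating at (-1.2500, -3.2500): F = (-1.5625, 1.5625), so ‖F‖₂ = 2.2097.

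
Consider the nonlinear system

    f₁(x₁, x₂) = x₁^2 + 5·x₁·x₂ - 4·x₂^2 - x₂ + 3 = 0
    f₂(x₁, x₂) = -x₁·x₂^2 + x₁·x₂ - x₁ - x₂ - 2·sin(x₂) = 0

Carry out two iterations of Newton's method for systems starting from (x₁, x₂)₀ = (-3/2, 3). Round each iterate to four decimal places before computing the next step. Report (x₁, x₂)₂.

(-1.5946, 0.3776)

At (-3/2, 3): F = (-56.2500, 7.217760).
Jacobian J = [[2·x₁ + 5·x₂, 5·x₁ - 8·x₂ - 1], [-x₂^2 + x₂ - 1, -2·x₁·x₂ + x₁ - 2·cos(x₂) - 1]].
At the point, J = [[12.0000, -32.5000], [-7.0000, 8.479985]] (det J = -125.740180).
Solving J·Δ = −F gives Δ = (-1.9280, -2.4426).
Then the next iterate is (x₁, x₂)₁ = (-3.4280, 0.5574).
Round to (-3.4280, 0.5574) and repeat: F = (3.397169, 0.966931), J = [[-4.0690, -22.5992], [-0.753295, -2.303732]].
Δ = (1.8334, -0.1798), so (x₁, x₂)₂ = (-1.5946, 0.3776).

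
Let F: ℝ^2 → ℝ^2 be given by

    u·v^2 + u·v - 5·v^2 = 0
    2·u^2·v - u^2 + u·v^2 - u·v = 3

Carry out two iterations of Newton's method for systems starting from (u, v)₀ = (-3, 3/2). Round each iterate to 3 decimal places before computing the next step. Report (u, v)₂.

(-6.842, -0.083)

At (-3, 3/2): F = (-22.500, 12.750).
Jacobian J = [[v^2 + v, 2·u·v + u - 10·v], [4·u·v - 2·u + v^2 - v, 2·u^2 + 2·u·v - u]].
At the point, J = [[3.750, -27.000], [-11.250, 12.000]] (det J = -258.750).
Solving J·Δ = −F gives Δ = (0.287, -0.793).
Then the next iterate is (u, v)₁ = (-2.713, 0.707).
Round to (-2.713, 0.707) and repeat: F = (-5.77343, 0.60919), J = [[1.20685, -13.61918], [-2.45351, 13.59756]].
Δ = (-4.129, -0.790), so (u, v)₂ = (-6.842, -0.083).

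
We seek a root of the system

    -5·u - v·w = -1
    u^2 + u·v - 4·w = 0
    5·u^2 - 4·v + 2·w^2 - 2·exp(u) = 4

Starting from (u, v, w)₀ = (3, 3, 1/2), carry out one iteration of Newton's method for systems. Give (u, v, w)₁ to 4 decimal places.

(-1.4562, 12.0402, 1.2537)

At (3, 3, 1/2): F = (-15.5000, 16.0000, -10.671074).
Jacobian J = [[-5, -w, -v], [2·u + v, u, -4], [10·u - 2·exp(u), -4, 4·w]].
At the point, J = [[-5.0000, -0.5000, -3.0000], [9.0000, 3.0000, -4.0000], [-10.171074, -4.0000, 2.0000]] (det J = 55.118188).
Solving J·Δ = −F gives Δ = (-4.4562, 9.0402, 0.7537).
Then the next iterate is (u, v, w)₁ = (-1.4562, 12.0402, 1.2537).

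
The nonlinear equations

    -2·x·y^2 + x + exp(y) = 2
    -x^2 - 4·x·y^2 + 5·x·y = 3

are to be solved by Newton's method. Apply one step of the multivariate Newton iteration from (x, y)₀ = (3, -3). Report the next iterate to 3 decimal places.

(0.670, -2.630)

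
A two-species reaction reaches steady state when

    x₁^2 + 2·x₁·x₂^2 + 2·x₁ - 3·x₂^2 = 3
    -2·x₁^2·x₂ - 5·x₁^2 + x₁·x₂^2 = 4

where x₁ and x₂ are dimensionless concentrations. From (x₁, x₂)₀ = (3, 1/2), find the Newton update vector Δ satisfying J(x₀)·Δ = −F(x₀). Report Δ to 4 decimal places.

(-0.9630, -1.5216)

At (3, 1/2): F = (12.7500, -57.2500).
Jacobian J = [[2·x₁ + 2·x₂^2 + 2, 4·x₁·x₂ - 6·x₂], [-4·x₁·x₂ - 10·x₁ + x₂^2, -2·x₁^2 + 2·x₁·x₂]].
At the point, J = [[8.5000, 3.0000], [-35.7500, -15.0000]] (det J = -20.2500).
Solving J·Δ = −F gives Δ = (-0.9630, -1.5216).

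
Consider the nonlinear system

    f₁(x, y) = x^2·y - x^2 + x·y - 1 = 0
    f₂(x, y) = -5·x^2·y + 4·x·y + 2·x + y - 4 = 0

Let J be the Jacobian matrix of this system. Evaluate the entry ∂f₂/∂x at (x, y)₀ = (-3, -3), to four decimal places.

-100.0000

∂f₂/∂x = -10·x·y + 4·y + 2.
At (-3, -3) this is -100.0000.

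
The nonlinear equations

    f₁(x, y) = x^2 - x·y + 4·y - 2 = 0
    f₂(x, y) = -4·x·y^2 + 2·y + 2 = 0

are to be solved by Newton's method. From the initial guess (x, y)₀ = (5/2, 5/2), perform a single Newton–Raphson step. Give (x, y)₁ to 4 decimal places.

(-1.1455, 3.2424)

At (5/2, 5/2): F = (8.0000, -55.5000).
Jacobian J = [[2·x - y, -x + 4], [-4·y^2, -8·x·y + 2]].
At the point, J = [[2.5000, 1.5000], [-25.0000, -48.0000]] (det J = -82.5000).
Solving J·Δ = −F gives Δ = (-3.6455, 0.7424).
Then the next iterate is (x, y)₁ = (-1.1455, 3.2424).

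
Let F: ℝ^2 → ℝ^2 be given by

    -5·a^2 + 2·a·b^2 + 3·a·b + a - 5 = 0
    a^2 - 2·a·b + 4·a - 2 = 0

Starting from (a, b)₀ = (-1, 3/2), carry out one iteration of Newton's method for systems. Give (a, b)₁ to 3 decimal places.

At (-1, 3/2): F = (-20.000, -2.000).
Jacobian J = [[-10·a + 2·b^2 + 3·b + 1, 4·a·b + 3·a], [2·a - 2·b + 4, -2·a]].
At the point, J = [[20.000, -9.000], [-1.000, 2.000]] (det J = 31.000).
Solving J·Δ = −F gives Δ = (1.871, 1.935).
Then the next iterate is (a, b)₁ = (0.871, 3.435).

(0.871, 3.435)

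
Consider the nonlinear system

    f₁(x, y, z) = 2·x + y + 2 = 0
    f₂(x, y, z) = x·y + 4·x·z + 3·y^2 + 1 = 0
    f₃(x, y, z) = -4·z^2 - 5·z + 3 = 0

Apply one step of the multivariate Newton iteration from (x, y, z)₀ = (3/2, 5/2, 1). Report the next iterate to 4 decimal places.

At (3/2, 5/2, 1): F = (7.5000, 29.5000, -6.0000).
Jacobian J = [[2, 1, 0], [y + 4·z, x + 6·y, 4·x], [0, 0, -8·z - 5]].
At the point, J = [[2.0000, 1.0000, 0.0000], [6.5000, 16.5000, 6.0000], [0.0000, 0.0000, -13.0000]] (det J = -344.5000).
Solving J·Δ = −F gives Δ = (-3.6611, -0.1778, -0.4615).
Then the next iterate is (x, y, z)₁ = (-2.1611, 2.3222, 0.5385).

(-2.1611, 2.3222, 0.5385)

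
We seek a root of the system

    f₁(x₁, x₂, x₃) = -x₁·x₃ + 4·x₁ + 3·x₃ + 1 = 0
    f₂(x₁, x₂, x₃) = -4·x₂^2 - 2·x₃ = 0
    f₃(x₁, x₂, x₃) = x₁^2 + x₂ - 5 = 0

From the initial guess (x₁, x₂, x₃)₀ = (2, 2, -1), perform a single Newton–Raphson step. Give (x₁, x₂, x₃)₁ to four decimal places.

At (2, 2, -1): F = (8.0000, -14.0000, 1.0000).
Jacobian J = [[-x₃ + 4, 0, -x₁ + 3], [0, -8·x₂, -2], [2·x₁, 1, 0]].
At the point, J = [[5.0000, 0.0000, 1.0000], [0.0000, -16.0000, -2.0000], [4.0000, 1.0000, 0.0000]] (det J = 74.0000).
Solving J·Δ = −F gives Δ = (-0.2432, -0.0270, -6.7838).
Then the next iterate is (x₁, x₂, x₃)₁ = (1.7568, 1.9730, -7.7838).

(1.7568, 1.9730, -7.7838)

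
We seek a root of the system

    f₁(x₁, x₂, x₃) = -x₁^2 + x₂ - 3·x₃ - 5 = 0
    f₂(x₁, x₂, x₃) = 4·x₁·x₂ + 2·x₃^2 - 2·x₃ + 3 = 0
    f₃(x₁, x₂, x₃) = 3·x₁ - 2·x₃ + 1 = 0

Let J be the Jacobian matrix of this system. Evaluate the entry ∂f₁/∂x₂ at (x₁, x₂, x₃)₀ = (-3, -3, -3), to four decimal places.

1.0000

∂f₁/∂x₂ = 1.
At (-3, -3, -3) this is 1.0000.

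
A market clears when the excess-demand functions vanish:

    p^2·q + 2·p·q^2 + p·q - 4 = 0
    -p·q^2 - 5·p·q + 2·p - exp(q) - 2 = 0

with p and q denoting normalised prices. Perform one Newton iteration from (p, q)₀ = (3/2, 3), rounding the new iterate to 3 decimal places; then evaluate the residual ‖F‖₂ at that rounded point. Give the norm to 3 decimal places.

At (3/2, 3): F = (34.250, -55.08554).
Jacobian J = [[2·p·q + 2·q^2 + q, p^2 + 4·p·q + p], [-q^2 - 5·q + 2, -2·p·q - 5·p - exp(q)]].
At the point, J = [[30.000, 21.750], [-22.000, -36.58554]] (det J = -619.06611).
Solving J·Δ = −F gives Δ = (-0.089, -1.452).
Then the next iterate is (p, q)₁ = (1.411, 1.548).
Re-evaluating at (1.411, 1.548): F = (8.02854, -18.18238), so ‖F‖₂ = 19.876.

19.876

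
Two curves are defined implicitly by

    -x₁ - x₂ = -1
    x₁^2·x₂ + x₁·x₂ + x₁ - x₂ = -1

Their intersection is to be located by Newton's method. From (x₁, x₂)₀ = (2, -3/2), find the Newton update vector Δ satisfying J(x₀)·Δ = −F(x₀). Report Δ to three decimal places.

(-0.174, 0.674)

At (2, -3/2): F = (0.500, -4.500).
Jacobian J = [[-1, -1], [2·x₁·x₂ + x₂ + 1, x₁^2 + x₁ - 1]].
At the point, J = [[-1.000, -1.000], [-6.500, 5.000]] (det J = -11.500).
Solving J·Δ = −F gives Δ = (-0.174, 0.674).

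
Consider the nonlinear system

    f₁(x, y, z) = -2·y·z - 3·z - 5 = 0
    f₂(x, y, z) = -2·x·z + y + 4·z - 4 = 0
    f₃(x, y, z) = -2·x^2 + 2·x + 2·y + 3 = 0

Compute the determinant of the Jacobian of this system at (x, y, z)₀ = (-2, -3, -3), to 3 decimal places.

J = [[0, -2·z, -2·y - 3], [-2·z, 1, -2·x + 4], [-4·x + 2, 2, 0]].
At the point, J = [[0.000, 6.000, 3.000], [6.000, 1.000, 8.000], [10.000, 2.000, 0.000]].
det J = 486.000.

486.000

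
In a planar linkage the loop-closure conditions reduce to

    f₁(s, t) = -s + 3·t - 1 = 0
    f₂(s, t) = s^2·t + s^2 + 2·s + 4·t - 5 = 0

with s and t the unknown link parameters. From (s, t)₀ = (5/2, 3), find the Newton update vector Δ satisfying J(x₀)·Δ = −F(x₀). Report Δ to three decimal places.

(-0.716, -2.072)

At (5/2, 3): F = (5.500, 37.000).
Jacobian J = [[-1, 3], [2·s·t + 2·s + 2, s^2 + 4]].
At the point, J = [[-1.000, 3.000], [22.000, 10.250]] (det J = -76.250).
Solving J·Δ = −F gives Δ = (-0.716, -2.072).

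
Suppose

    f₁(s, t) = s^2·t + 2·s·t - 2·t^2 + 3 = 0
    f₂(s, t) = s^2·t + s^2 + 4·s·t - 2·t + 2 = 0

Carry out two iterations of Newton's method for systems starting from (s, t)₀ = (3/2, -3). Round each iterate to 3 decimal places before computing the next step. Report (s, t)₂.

(1.294, -0.696)

At (3/2, -3): F = (-30.750, -14.500).
Jacobian J = [[2·s·t + 2·t, s^2 + 2·s - 4·t], [2·s·t + 2·s + 4·t, s^2 + 4·s - 2]].
At the point, J = [[-15.000, 17.250], [-18.000, 6.250]] (det J = 216.750).
Solving J·Δ = −F gives Δ = (-0.267, 1.550).
Then the next iterate is (s, t)₁ = (1.233, -1.450).
Round to (1.233, -1.450) and repeat: F = (-6.98512, -2.93553), J = [[-6.47570, 9.78629], [-6.90970, 4.45229]].
Δ = (0.061, 0.754), so (s, t)₂ = (1.294, -0.696).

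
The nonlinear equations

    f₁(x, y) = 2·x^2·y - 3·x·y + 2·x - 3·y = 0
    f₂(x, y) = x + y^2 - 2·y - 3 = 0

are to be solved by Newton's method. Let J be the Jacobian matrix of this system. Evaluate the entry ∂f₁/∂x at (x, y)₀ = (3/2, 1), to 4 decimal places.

5.0000

∂f₁/∂x = 4·x·y - 3·y + 2.
At (3/2, 1) this is 5.0000.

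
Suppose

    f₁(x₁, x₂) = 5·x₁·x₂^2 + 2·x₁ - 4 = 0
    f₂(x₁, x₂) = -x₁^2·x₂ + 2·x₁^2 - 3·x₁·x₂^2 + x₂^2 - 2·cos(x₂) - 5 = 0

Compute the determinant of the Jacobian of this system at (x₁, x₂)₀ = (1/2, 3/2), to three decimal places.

50.121

J = [[5·x₂^2 + 2, 10·x₁·x₂], [-2·x₁·x₂ + 4·x₁ - 3·x₂^2, -x₁^2 - 6·x₁·x₂ + 2·x₂ + 2·sin(x₂)]].
At the point, J = [[13.250, 7.500], [-6.250, 0.24499]].
det J = 50.121.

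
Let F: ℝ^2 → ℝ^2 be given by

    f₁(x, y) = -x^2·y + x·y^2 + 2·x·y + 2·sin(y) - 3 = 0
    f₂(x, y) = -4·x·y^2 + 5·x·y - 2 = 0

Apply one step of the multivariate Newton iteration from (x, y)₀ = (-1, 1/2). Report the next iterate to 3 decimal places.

(2.639, 2.459)

At (-1, 1/2): F = (-3.79115, -3.500).
Jacobian J = [[-2·x·y + y^2 + 2·y, -x^2 + 2·x·y + 2·x + 2·cos(y)], [-4·y^2 + 5·y, -8·x·y + 5·x]].
At the point, J = [[2.250, -2.24483], [1.500, -1.000]] (det J = 1.11725).
Solving J·Δ = −F gives Δ = (3.639, 1.959).
Then the next iterate is (x, y)₁ = (2.639, 2.459).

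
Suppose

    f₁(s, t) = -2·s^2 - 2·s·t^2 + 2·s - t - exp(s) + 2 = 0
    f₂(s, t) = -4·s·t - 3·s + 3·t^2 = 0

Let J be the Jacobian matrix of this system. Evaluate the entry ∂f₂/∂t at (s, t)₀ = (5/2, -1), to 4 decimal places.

-16.0000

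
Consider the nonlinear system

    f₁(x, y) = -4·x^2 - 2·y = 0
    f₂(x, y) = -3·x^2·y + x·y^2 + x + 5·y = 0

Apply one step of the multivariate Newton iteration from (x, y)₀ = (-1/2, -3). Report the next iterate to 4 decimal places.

(-0.5242, -0.5484)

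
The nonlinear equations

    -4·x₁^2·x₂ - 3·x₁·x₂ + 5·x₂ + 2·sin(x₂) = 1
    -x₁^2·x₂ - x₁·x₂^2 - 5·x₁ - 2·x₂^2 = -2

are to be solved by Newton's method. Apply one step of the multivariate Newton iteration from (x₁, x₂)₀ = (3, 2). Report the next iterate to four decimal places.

(2.6982, 0.4599)

At (3, 2): F = (-79.181405, -51.0000).
Jacobian J = [[-8·x₁·x₂ - 3·x₂, -4·x₁^2 - 3·x₁ + 2·cos(x₂) + 5], [-2·x₁·x₂ - x₂^2 - 5, -x₁^2 - 2·x₁·x₂ - 4·x₂]].
At the point, J = [[-54.0000, -40.832294], [-21.0000, -29.0000]] (det J = 708.521833).
Solving J·Δ = −F gives Δ = (-0.3018, -1.5401).
Then the next iterate is (x₁, x₂)₁ = (2.6982, 0.4599).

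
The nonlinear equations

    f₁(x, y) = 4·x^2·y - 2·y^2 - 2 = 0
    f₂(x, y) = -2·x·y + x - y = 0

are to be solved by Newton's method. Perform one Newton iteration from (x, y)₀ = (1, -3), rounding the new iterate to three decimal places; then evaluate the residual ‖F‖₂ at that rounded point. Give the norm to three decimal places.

At (1, -3): F = (-32.000, 10.000).
Jacobian J = [[8·x·y, 4·x^2 - 4·y], [-2·y + 1, -2·x - 1]].
At the point, J = [[-24.000, 16.000], [7.000, -3.000]] (det J = -40.000).
Solving J·Δ = −F gives Δ = (-1.600, -0.400).
Then the next iterate is (x, y)₁ = (-0.600, -3.400).
Re-evaluating at (-0.600, -3.400): F = (-30.016, -1.280), so ‖F‖₂ = 30.043.

30.043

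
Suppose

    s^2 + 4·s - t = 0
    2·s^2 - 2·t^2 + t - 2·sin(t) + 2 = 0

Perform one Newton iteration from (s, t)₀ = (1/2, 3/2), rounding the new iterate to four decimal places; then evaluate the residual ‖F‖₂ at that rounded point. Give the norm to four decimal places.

At (1/2, 3/2): F = (0.7500, -2.494990).
Jacobian J = [[2·s + 4, -1], [4·s, -4·t - 2·cos(t) + 1]].
At the point, J = [[5.0000, -1.0000], [2.0000, -5.141474]] (det J = -23.707372).
Solving J·Δ = −F gives Δ = (-0.2679, -0.5895).
Then the next iterate is (s, t)₁ = (0.2321, 0.9105).
Re-evaluating at (0.2321, 0.9105): F = (0.071770, -0.219401), so ‖F‖₂ = 0.2308.

0.2308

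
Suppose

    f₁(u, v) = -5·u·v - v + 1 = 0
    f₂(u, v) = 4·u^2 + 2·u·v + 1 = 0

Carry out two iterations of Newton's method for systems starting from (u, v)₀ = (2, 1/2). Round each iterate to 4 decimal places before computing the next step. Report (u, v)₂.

(0.2904, 0.3675)

At (2, 1/2): F = (-4.5000, 19.0000).
Jacobian J = [[-5·v, -5·u - 1], [8·u + 2·v, 2·u]].
At the point, J = [[-2.5000, -11.0000], [17.0000, 4.0000]] (det J = 177.0000).
Solving J·Δ = −F gives Δ = (-1.0791, -0.1638).
Then the next iterate is (u, v)₁ = (0.9209, 0.3362).
Round to (0.9209, 0.3362) and repeat: F = (-0.884233, 5.011440), J = [[-1.6810, -5.6045], [8.0396, 1.8418]].
Δ = (-0.6305, 0.0313), so (u, v)₂ = (0.2904, 0.3675).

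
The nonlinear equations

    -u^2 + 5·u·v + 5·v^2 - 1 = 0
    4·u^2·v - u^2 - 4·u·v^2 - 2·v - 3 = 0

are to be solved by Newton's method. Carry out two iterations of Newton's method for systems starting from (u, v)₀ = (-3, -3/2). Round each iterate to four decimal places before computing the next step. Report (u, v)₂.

At (-3, -3/2): F = (23.7500, -36.0000).
Jacobian J = [[-2·u + 5·v, 5·u + 10·v], [8·u·v - 2·u - 4·v^2, 4·u^2 - 8·u·v - 2]].
At the point, J = [[-1.5000, -30.0000], [33.0000, -2.0000]] (det J = 993.0000).
Solving J·Δ = −F gives Δ = (1.1354, 0.7349).
Then the next iterate is (u, v)₁ = (-1.8646, -0.7651).
Round to (-1.8646, -0.7651) and repeat: F = (5.583184, -11.220744), J = [[-0.0963, -16.9740], [12.800532, 0.494089]].
Δ = (0.8641, 0.3240), so (u, v)₂ = (-1.0005, -0.4411).

(-1.0005, -0.4411)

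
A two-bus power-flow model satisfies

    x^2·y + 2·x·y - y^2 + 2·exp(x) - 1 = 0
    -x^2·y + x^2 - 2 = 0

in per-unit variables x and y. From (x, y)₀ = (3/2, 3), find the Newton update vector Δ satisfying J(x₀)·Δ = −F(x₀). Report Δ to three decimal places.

(-0.650, -1.155)

At (3/2, 3): F = (14.71338, -6.500).
Jacobian J = [[2·x·y + 2·y + 2·exp(x), x^2 + 2·x - 2·y], [-2·x·y + 2·x, -x^2]].
At the point, J = [[23.96338, -0.750], [-6.000, -2.250]] (det J = -58.41760).
Solving J·Δ = −F gives Δ = (-0.650, -1.155).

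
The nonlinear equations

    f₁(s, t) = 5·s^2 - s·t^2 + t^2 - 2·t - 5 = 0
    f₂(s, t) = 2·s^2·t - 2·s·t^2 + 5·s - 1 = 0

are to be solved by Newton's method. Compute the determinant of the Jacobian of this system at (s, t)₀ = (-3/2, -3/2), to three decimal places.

167.875

J = [[10·s - t^2, -2·s·t + 2·t - 2], [4·s·t - 2·t^2 + 5, 2·s^2 - 4·s·t]].
At the point, J = [[-17.250, -9.500], [9.500, -4.500]].
det J = 167.875.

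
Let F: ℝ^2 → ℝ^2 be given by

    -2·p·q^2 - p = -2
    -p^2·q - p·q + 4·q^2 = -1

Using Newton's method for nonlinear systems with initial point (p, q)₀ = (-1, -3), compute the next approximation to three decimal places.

At (-1, -3): F = (21.000, 37.000).
Jacobian J = [[-2·q^2 - 1, -4·p·q], [-2·p·q - q, -p^2 - p + 8·q]].
At the point, J = [[-19.000, -12.000], [-3.000, -24.000]] (det J = 420.000).
Solving J·Δ = −F gives Δ = (0.143, 1.524).
Then the next iterate is (p, q)₁ = (-0.857, -1.476).

(-0.857, -1.476)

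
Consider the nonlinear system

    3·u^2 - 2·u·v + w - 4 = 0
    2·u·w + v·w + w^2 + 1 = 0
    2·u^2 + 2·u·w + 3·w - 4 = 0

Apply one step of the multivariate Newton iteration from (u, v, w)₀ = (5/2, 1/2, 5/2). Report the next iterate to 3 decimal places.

At (5/2, 1/2, 5/2): F = (14.750, 21.000, 28.500).
Jacobian J = [[6·u - 2·v, -2·u, 1], [2·w, w, 2·u + v + 2·w], [4·u + 2·w, 0, 2·u + 3]].
At the point, J = [[14.000, -5.000, 1.000], [5.000, 2.500, 10.500], [15.000, 0.000, 8.000]] (det J = -345.000).
Solving J·Δ = −F gives Δ = (-1.254, -0.803, -1.212).
Then the next iterate is (u, v, w)₁ = (1.246, -0.303, 1.288).

(1.246, -0.303, 1.288)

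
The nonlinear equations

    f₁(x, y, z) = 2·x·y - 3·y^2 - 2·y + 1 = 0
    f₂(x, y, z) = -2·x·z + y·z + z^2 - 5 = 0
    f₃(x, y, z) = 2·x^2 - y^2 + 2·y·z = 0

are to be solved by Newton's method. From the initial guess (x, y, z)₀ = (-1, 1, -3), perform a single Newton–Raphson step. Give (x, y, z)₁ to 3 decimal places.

At (-1, 1, -3): F = (-6.000, -5.000, -5.000).
Jacobian J = [[2·y, 2·x - 6·y - 2, 0], [-2·z, z, -2·x + y + 2·z], [4·x, -2·y + 2·z, 2·y]].
At the point, J = [[2.000, -10.000, 0.000], [6.000, -3.000, -3.000], [-4.000, -8.000, 2.000]] (det J = -60.000).
Solving J·Δ = −F gives Δ = (-1.167, -0.833, -3.167).
Then the next iterate is (x, y, z)₁ = (-2.167, 0.167, -6.167).

(-2.167, 0.167, -6.167)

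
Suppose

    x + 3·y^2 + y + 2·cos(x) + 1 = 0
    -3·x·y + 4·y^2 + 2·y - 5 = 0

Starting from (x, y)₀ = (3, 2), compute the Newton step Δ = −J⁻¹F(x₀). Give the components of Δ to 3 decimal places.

(-2.169, -1.113)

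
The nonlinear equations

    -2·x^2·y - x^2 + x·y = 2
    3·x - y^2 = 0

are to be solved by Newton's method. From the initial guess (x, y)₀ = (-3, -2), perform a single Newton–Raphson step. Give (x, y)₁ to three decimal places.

At (-3, -2): F = (31.000, -13.000).
Jacobian J = [[-4·x·y - 2·x + y, -2·x^2 + x], [3, -2·y]].
At the point, J = [[-20.000, -21.000], [3.000, 4.000]] (det J = -17.000).
Solving J·Δ = −F gives Δ = (-8.765, 9.824).
Then the next iterate is (x, y)₁ = (-11.765, 7.824).

(-11.765, 7.824)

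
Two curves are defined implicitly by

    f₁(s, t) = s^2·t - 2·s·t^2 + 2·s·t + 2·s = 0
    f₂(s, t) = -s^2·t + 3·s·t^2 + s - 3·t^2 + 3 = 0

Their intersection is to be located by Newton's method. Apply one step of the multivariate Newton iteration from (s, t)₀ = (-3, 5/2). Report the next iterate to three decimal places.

(-4.966, 0.097)

At (-3, 5/2): F = (39.000, -97.500).
Jacobian J = [[2·s·t - 2·t^2 + 2·t + 2, s^2 - 4·s·t + 2·s], [-2·s·t + 3·t^2 + 1, -s^2 + 6·s·t - 6·t]].
At the point, J = [[-20.500, 33.000], [34.750, -69.000]] (det J = 267.750).
Solving J·Δ = −F gives Δ = (-1.966, -2.403).
Then the next iterate is (s, t)₁ = (-4.966, 0.097).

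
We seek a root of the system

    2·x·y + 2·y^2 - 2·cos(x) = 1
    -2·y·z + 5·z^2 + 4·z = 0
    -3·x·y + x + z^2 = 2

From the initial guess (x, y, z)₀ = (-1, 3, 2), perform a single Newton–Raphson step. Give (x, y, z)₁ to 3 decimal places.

(-0.733, 1.893, 0.865)

At (-1, 3, 2): F = (9.91940, 16.000, 10.000).
Jacobian J = [[2·y + 2·sin(x), 2·x + 4·y, 0], [0, -2·z, -2·y + 10·z + 4], [-3·y + 1, -3·x, 2·z]].
At the point, J = [[4.31706, 10.000, 0.000], [0.000, -4.000, 18.000], [-8.000, 3.000, 4.000]] (det J = -1742.19406).
Solving J·Δ = −F gives Δ = (0.267, -1.107, -1.135).
Then the next iterate is (x, y, z)₁ = (-0.733, 1.893, 0.865).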